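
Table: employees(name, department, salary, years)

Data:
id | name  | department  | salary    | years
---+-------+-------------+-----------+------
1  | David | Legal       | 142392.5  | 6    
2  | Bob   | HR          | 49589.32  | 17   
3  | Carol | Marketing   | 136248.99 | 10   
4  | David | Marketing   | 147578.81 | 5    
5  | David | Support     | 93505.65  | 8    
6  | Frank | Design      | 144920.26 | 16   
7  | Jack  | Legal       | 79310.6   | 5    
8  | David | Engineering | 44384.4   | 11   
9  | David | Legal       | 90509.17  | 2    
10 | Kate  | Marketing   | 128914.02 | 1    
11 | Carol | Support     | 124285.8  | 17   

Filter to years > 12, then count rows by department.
SELECT department, COUNT(*)
FROM employees
WHERE years > 12
GROUP BY department

Note: WHERE filters rows before grouping.

Result:
  Design: 1
  HR: 1
  Support: 1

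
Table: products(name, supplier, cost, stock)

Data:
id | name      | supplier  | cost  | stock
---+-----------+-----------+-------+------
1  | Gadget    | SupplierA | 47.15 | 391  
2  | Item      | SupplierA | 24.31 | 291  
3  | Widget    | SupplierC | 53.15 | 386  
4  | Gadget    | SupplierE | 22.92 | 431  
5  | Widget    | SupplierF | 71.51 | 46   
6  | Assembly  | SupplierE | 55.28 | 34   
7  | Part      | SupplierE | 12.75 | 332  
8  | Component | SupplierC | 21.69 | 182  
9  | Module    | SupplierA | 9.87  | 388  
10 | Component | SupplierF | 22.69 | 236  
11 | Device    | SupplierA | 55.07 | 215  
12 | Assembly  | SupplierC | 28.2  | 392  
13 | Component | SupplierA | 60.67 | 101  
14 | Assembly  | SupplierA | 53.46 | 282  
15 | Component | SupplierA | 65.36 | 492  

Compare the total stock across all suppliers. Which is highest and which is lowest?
SELECT supplier, SUM(stock)
FROM products
GROUP BY supplier
ORDER BY SUM(stock)

All groups:
  SupplierF: 282
  SupplierE: 797
  SupplierC: 960
  SupplierA: 2160

Highest: SupplierA (2160)
Lowest: SupplierF (282)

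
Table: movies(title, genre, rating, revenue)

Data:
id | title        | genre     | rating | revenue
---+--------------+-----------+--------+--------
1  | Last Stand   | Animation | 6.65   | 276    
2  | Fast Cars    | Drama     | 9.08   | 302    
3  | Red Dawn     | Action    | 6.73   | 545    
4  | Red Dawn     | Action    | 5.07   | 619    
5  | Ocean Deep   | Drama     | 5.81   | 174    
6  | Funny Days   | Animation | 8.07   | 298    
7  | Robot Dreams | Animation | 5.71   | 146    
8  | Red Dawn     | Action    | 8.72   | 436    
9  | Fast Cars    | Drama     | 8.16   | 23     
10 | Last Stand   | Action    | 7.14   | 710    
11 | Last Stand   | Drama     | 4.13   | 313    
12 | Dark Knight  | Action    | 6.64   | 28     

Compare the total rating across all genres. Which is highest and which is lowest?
SELECT genre, SUM(rating)
FROM movies
GROUP BY genre
ORDER BY SUM(rating)

All groups:
  Animation: 20.43
  Drama: 27.18
  Action: 34.30

Highest: Action (34.30)
Lowest: Animation (20.43)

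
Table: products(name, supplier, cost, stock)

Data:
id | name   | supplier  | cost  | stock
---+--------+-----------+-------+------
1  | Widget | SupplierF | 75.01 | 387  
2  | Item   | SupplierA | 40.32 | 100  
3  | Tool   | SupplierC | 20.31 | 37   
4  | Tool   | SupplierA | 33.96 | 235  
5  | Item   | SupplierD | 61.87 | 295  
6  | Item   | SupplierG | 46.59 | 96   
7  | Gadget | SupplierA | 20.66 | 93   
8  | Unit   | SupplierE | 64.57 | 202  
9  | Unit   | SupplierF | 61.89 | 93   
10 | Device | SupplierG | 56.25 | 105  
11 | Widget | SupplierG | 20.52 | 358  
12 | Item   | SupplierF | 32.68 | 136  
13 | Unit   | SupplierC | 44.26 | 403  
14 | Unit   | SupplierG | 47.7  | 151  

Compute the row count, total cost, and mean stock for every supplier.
SELECT supplier,
       COUNT(*) as cnt,
       SUM(cost) as total_cost,
       AVG(stock) as avg_stock
FROM products
GROUP BY supplier

Result:
  SupplierA: 3 records, 94.94 total cost, 142.67 avg stock
  SupplierC: 2 records, 64.57 total cost, 220.00 avg stock
  SupplierD: 1 records, 61.87 total cost, 295.00 avg stock
  SupplierE: 1 records, 64.57 total cost, 202.00 avg stock
  SupplierF: 3 records, 169.58 total cost, 205.33 avg stock
  SupplierG: 4 records, 171.06 total cost, 177.50 avg stock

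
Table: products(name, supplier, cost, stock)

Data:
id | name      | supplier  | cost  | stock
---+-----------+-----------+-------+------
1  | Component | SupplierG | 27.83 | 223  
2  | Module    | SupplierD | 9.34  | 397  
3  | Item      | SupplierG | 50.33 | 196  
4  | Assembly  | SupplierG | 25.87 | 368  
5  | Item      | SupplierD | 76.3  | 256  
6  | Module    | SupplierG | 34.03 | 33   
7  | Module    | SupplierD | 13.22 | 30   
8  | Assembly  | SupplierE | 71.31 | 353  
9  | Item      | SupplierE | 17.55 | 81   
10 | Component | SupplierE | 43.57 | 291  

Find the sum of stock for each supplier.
SELECT supplier, SUM(stock) as result
FROM products
GROUP BY supplier

Result:
  SupplierD: 683
  SupplierE: 725
  SupplierG: 820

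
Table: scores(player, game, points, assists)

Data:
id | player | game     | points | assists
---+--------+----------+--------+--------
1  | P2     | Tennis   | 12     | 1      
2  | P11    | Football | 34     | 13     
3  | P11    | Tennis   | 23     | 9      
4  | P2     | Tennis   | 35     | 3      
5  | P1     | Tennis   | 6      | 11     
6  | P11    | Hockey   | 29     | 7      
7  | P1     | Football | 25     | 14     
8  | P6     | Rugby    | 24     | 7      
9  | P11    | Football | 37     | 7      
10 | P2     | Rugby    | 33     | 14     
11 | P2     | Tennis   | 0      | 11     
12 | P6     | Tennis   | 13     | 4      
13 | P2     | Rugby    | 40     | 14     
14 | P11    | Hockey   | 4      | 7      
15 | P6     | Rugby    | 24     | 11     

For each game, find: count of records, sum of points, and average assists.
SELECT game,
       COUNT(*) as cnt,
       SUM(points) as total_points,
       AVG(assists) as avg_assists
FROM scores
GROUP BY game

Result:
  Football: 3 records, 96 total points, 11.33 avg assists
  Hockey: 2 records, 33 total points, 7.00 avg assists
  Rugby: 4 records, 121 total points, 11.50 avg assists
  Tennis: 6 records, 89 total points, 6.50 avg assists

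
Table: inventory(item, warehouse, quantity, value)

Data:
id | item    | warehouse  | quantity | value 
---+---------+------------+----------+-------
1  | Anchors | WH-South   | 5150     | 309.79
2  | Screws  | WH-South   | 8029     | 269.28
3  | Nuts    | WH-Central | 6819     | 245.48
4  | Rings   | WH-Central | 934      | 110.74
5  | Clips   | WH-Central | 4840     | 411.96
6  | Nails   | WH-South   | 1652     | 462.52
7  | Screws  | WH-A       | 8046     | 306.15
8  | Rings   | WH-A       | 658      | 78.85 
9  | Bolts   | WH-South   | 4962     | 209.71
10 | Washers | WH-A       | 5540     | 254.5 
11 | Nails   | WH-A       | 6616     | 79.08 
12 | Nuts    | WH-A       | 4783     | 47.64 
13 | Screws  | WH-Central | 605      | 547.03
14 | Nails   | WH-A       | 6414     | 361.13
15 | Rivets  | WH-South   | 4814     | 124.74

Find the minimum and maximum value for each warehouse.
SELECT warehouse, MIN(value), MAX(value)
FROM inventory
GROUP BY warehouse

Result:
  WH-A: min=47.64, max=361.13
  WH-Central: min=110.74, max=547.03
  WH-South: min=124.74, max=462.52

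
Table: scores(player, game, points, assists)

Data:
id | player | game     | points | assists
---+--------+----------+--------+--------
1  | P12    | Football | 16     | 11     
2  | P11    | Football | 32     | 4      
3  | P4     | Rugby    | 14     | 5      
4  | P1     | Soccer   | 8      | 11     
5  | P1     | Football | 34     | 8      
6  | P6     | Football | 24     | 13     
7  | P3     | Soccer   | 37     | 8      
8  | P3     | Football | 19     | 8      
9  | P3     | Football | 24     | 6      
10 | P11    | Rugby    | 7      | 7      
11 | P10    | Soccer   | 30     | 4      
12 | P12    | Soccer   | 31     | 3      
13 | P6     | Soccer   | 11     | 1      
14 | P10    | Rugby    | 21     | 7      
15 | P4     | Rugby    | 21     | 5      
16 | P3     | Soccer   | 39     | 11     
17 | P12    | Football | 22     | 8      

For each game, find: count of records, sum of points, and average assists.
SELECT game,
       COUNT(*) as cnt,
       SUM(points) as total_points,
       AVG(assists) as avg_assists
FROM scores
GROUP BY game

Result:
  Football: 7 records, 171 total points, 8.29 avg assists
  Rugby: 4 records, 63 total points, 6.00 avg assists
  Soccer: 6 records, 156 total points, 6.33 avg assists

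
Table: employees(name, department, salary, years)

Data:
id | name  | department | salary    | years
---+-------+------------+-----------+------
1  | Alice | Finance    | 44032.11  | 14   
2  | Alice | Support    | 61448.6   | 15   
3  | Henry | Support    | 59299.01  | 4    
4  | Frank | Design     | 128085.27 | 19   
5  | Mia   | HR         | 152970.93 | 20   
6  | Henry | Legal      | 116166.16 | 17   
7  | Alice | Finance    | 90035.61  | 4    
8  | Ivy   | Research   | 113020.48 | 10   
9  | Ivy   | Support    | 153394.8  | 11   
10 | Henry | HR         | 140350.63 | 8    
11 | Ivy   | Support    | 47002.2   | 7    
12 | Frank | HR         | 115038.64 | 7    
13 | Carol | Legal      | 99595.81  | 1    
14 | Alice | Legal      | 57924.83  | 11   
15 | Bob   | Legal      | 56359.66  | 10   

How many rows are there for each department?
SELECT department, COUNT(*) as count
FROM employees
GROUP BY department

Result:
  Design: 1
  Finance: 2
  HR: 3
  Legal: 4
  Research: 1
  Support: 4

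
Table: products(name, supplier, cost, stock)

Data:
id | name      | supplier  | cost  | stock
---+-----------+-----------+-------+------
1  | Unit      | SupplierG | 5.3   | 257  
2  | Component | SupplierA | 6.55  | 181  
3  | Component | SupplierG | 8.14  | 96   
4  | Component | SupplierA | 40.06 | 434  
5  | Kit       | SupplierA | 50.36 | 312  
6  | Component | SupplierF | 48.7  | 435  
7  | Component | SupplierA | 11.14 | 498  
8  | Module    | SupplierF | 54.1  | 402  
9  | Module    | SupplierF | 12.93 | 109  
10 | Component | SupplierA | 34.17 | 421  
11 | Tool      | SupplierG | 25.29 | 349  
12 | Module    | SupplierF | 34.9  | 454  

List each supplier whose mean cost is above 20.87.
SELECT supplier, AVG(cost)
FROM products
GROUP BY supplier
HAVING AVG(cost) > 20.87

Result:
  SupplierA: avg=28.46
  SupplierF: avg=37.66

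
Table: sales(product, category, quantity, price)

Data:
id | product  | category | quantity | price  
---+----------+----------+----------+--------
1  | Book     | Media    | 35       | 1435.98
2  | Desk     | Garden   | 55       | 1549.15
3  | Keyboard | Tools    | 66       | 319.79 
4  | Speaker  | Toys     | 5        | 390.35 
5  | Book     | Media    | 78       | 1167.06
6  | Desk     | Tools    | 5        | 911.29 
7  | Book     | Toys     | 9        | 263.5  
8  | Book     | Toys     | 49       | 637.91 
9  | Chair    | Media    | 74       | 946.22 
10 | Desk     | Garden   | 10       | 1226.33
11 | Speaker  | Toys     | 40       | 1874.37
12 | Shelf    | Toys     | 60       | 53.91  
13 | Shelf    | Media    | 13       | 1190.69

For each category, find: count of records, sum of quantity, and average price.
SELECT category,
       COUNT(*) as cnt,
       SUM(quantity) as total_quantity,
       AVG(price) as avg_price
FROM sales
GROUP BY category

Result:
  Garden: 2 records, 65 total quantity, 1387.74 avg price
  Media: 4 records, 200 total quantity, 1184.99 avg price
  Tools: 2 records, 71 total quantity, 615.54 avg price
  Toys: 5 records, 163 total quantity, 644.01 avg price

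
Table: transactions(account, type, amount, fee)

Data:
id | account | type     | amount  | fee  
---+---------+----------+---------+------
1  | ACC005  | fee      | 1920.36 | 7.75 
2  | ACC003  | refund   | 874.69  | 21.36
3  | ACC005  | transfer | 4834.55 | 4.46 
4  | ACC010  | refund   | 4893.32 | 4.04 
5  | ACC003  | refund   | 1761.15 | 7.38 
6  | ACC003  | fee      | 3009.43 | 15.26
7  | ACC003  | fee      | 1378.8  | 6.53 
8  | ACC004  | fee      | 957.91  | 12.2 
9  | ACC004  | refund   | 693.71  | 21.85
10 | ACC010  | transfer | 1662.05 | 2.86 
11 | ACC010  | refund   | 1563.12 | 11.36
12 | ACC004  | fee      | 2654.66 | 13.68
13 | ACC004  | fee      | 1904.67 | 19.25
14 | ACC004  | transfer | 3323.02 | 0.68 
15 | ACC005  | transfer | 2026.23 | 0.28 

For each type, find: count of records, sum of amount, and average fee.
SELECT type,
       COUNT(*) as cnt,
       SUM(amount) as total_amount,
       AVG(fee) as avg_fee
FROM transactions
GROUP BY type

Result:
  fee: 6 records, 11825.83 total amount, 12.45 avg fee
  refund: 5 records, 9785.99 total amount, 13.20 avg fee
  transfer: 4 records, 11845.85 total amount, 2.07 avg fee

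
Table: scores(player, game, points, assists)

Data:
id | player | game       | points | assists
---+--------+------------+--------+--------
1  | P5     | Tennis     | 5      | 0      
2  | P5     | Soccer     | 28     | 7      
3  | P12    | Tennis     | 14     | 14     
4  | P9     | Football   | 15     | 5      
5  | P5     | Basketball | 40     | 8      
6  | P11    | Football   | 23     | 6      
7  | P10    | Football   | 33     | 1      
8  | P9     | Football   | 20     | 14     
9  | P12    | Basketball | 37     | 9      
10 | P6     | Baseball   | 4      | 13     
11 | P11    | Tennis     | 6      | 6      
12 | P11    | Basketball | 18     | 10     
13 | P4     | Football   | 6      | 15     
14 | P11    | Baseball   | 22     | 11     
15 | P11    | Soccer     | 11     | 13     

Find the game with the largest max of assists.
SELECT game, MAX(assists) as val
FROM scores
GROUP BY game
ORDER BY val DESC
LIMIT 1

Result: Football with max(assists) = 15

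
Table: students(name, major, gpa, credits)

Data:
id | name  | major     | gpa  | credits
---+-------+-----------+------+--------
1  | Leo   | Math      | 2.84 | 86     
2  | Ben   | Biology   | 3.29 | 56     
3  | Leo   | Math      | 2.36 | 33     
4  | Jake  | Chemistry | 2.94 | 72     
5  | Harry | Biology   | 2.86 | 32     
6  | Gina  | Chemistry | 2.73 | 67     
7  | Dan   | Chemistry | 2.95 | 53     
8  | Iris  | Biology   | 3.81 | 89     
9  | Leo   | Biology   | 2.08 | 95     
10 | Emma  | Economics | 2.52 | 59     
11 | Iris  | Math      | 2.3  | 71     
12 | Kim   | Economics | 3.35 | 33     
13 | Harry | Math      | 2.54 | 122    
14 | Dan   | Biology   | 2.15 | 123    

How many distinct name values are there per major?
SELECT major, COUNT(DISTINCT name)
FROM students
GROUP BY major

Result:
  Biology: 5 distinct
  Chemistry: 3 distinct
  Economics: 2 distinct
  Math: 3 distinct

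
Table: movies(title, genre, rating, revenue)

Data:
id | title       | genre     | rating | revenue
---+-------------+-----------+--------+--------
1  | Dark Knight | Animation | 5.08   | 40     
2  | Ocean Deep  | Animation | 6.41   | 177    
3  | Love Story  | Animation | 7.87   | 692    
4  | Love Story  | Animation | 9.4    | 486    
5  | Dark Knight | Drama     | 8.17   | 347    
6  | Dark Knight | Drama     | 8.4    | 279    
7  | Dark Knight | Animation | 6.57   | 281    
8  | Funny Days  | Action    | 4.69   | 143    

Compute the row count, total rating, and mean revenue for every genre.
SELECT genre,
       COUNT(*) as cnt,
       SUM(rating) as total_rating,
       AVG(revenue) as avg_revenue
FROM movies
GROUP BY genre

Result:
  Action: 1 records, 4.69 total rating, 143.00 avg revenue
  Animation: 5 records, 35.33 total rating, 335.20 avg revenue
  Drama: 2 records, 16.57 total rating, 313.00 avg revenue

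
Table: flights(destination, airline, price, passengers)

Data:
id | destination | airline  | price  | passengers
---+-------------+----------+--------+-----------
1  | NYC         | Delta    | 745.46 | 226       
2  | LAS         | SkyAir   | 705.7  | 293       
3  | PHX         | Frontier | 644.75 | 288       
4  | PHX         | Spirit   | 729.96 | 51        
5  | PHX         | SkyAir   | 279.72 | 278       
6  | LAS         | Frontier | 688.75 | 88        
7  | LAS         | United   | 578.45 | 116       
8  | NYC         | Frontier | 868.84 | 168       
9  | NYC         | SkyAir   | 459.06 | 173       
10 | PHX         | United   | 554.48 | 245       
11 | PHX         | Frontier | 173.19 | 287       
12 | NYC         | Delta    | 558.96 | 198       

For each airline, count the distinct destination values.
SELECT airline, COUNT(DISTINCT destination)
FROM flights
GROUP BY airline

Result:
  Delta: 1 distinct
  Frontier: 3 distinct
  SkyAir: 3 distinct
  Spirit: 1 distinct
  United: 2 distinct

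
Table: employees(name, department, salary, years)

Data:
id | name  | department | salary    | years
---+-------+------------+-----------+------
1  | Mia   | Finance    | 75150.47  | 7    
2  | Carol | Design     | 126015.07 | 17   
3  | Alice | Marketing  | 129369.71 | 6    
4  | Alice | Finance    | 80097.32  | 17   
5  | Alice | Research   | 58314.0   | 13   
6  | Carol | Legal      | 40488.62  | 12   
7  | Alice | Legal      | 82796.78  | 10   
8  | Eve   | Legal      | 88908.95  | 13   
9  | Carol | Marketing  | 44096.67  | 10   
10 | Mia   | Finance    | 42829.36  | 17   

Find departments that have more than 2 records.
SELECT department, COUNT(*) as cnt
FROM employees
GROUP BY department
HAVING COUNT(*) > 2

Result:
  Finance: 3
  Legal: 3

Note: HAVING filters groups after aggregation, WHERE filters rows before.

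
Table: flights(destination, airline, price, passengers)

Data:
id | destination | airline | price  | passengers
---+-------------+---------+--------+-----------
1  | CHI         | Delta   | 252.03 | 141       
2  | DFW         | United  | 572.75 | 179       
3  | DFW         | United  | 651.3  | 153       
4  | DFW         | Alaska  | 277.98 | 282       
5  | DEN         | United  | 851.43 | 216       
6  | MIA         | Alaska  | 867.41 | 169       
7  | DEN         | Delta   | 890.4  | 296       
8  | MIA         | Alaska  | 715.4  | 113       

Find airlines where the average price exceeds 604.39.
SELECT airline, AVG(price)
FROM flights
GROUP BY airline
HAVING AVG(price) > 604.39

Result:
  Alaska: avg=620.26
  United: avg=691.83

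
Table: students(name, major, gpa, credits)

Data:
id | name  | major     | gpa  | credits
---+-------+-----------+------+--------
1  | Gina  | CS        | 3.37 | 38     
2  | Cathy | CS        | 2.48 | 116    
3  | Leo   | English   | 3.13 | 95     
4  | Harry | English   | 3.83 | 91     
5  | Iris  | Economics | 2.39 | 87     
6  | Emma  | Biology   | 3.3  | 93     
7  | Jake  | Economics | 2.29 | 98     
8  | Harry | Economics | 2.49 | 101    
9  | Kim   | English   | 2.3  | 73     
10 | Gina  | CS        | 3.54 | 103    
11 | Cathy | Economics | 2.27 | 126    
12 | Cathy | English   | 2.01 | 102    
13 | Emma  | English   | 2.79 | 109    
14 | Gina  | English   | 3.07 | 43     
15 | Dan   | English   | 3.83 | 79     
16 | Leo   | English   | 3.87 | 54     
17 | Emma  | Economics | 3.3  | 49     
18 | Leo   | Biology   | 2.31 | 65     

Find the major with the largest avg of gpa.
SELECT major, AVG(gpa) as val
FROM students
GROUP BY major
ORDER BY val DESC
LIMIT 1

Result: CS with avg(gpa) = 3.13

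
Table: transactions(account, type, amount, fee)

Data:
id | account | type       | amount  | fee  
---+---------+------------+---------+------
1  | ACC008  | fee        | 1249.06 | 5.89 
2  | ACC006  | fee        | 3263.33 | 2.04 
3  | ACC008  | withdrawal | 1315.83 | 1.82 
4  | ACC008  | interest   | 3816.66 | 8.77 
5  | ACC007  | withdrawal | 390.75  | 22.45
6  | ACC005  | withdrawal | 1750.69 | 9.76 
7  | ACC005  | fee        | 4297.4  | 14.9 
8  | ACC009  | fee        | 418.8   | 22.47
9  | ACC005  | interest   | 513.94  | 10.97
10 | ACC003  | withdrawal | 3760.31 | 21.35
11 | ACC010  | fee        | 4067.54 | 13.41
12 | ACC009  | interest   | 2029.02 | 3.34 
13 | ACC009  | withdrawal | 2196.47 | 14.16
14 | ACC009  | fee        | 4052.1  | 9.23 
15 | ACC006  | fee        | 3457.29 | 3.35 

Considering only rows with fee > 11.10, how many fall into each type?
SELECT type, COUNT(*)
FROM transactions
WHERE fee > 11.10
GROUP BY type

Note: WHERE filters rows before grouping.

Result:
  fee: 3
  withdrawal: 3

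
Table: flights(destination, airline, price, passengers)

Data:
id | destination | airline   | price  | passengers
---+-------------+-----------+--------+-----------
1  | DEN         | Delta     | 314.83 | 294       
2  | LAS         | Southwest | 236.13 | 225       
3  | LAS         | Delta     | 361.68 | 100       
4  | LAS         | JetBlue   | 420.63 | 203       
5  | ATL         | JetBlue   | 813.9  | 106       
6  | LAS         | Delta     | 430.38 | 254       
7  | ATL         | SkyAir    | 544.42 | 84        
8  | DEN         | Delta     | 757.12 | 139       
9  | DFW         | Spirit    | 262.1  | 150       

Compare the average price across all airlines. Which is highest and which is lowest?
SELECT airline, AVG(price)
FROM flights
GROUP BY airline
ORDER BY AVG(price)

All groups:
  Southwest: 236.13
  Spirit: 262.10
  Delta: 466.00
  SkyAir: 544.42
  JetBlue: 617.27

Highest: JetBlue (617.27)
Lowest: Southwest (236.13)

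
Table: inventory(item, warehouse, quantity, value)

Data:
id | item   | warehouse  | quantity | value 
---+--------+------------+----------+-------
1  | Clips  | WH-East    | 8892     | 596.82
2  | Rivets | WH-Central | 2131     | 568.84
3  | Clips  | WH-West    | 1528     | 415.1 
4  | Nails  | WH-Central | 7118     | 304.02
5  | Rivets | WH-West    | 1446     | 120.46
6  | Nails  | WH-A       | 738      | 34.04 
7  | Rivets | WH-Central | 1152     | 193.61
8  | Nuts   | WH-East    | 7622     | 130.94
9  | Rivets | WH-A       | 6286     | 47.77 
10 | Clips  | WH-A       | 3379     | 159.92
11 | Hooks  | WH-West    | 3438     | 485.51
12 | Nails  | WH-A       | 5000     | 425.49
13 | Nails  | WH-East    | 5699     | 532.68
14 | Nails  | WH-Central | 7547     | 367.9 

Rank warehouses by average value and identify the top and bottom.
SELECT warehouse, AVG(value)
FROM inventory
GROUP BY warehouse
ORDER BY AVG(value)

All groups:
  WH-A: 166.81
  WH-West: 340.36
  WH-Central: 358.59
  WH-East: 420.15

Highest: WH-East (420.15)
Lowest: WH-A (166.81)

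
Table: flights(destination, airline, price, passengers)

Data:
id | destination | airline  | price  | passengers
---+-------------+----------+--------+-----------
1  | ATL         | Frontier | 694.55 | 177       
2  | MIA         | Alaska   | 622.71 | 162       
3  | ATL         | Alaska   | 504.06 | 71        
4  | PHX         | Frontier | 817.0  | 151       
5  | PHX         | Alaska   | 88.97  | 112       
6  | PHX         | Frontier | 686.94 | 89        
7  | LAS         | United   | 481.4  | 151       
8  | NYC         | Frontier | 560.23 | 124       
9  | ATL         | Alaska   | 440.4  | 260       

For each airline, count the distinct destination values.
SELECT airline, COUNT(DISTINCT destination)
FROM flights
GROUP BY airline

Result:
  Alaska: 3 distinct
  Frontier: 3 distinct
  United: 1 distinct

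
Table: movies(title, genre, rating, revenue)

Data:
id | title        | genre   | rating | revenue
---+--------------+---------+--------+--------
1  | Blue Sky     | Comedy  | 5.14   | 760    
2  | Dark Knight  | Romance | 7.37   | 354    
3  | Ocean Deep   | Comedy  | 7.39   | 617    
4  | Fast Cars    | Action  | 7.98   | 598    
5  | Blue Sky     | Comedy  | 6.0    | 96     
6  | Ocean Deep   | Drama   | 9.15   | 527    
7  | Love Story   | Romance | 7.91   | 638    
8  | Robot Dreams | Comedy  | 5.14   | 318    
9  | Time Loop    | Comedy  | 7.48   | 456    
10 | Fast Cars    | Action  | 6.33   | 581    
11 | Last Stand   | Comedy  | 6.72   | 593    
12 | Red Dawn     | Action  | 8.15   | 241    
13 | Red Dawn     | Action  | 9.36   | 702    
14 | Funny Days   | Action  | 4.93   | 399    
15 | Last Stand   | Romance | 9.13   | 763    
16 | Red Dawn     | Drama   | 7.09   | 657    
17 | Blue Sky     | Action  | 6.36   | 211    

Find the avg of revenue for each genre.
SELECT genre, AVG(revenue) as result
FROM movies
GROUP BY genre

Result:
  Action: 455.33
  Comedy: 473.33
  Drama: 592.00
  Romance: 585.00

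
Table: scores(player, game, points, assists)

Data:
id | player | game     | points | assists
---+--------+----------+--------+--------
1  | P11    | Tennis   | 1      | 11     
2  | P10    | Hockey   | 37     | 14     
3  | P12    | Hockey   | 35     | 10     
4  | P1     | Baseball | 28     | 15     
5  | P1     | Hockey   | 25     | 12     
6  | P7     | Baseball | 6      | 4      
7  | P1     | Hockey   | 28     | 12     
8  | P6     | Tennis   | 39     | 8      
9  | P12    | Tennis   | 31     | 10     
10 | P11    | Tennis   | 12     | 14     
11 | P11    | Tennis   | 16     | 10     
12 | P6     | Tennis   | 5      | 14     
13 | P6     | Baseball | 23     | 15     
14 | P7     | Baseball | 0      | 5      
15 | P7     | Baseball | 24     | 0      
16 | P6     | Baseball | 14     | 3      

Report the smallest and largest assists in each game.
SELECT game, MIN(assists), MAX(assists)
FROM scores
GROUP BY game

Result:
  Baseball: min=0, max=15
  Hockey: min=10, max=14
  Tennis: min=8, max=14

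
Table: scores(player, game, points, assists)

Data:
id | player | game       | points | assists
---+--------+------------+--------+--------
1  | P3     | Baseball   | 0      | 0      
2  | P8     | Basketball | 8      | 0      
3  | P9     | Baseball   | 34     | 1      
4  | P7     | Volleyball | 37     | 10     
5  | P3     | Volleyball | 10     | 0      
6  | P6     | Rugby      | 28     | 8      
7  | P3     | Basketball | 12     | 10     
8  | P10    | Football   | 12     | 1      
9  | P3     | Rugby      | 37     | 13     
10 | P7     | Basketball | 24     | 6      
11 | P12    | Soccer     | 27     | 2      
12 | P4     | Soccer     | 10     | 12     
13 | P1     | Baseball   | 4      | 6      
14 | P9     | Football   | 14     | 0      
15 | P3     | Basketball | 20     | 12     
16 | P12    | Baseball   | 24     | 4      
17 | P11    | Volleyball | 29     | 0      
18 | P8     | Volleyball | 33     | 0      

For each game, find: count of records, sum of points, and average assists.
SELECT game,
       COUNT(*) as cnt,
       SUM(points) as total_points,
       AVG(assists) as avg_assists
FROM scores
GROUP BY game

Result:
  Baseball: 4 records, 62 total points, 2.75 avg assists
  Basketball: 4 records, 64 total points, 7.00 avg assists
  Football: 2 records, 26 total points, 0.50 avg assists
  Rugby: 2 records, 65 total points, 10.50 avg assists
  Soccer: 2 records, 37 total points, 7.00 avg assists
  Volleyball: 4 records, 109 total points, 2.50 avg assists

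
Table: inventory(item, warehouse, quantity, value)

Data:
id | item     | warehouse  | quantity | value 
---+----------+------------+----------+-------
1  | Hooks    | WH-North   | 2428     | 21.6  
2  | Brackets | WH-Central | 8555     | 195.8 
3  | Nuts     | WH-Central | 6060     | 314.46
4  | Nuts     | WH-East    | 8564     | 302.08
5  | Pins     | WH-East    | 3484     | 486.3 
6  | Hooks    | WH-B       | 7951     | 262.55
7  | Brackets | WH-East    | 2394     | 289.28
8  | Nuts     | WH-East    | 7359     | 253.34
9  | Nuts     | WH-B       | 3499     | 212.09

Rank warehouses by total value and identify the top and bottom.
SELECT warehouse, SUM(value)
FROM inventory
GROUP BY warehouse
ORDER BY SUM(value)

All groups:
  WH-North: 21.60
  WH-B: 474.64
  WH-Central: 510.26
  WH-East: 1331.00

Highest: WH-East (1331.00)
Lowest: WH-North (21.60)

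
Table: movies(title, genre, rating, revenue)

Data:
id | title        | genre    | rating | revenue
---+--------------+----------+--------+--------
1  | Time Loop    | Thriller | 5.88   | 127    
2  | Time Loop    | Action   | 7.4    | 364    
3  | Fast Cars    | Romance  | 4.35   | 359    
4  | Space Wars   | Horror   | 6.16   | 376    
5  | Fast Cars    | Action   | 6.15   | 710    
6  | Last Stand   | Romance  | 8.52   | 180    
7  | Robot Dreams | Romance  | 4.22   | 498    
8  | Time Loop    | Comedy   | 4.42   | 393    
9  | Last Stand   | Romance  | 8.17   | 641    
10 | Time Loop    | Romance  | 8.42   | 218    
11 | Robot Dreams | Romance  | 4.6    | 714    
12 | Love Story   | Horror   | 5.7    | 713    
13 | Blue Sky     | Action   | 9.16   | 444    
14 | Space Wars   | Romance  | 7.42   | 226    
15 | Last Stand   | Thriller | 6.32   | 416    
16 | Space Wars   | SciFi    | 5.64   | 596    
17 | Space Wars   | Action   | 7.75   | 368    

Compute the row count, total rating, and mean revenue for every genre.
SELECT genre,
       COUNT(*) as cnt,
       SUM(rating) as total_rating,
       AVG(revenue) as avg_revenue
FROM movies
GROUP BY genre

Result:
  Action: 4 records, 30.46 total rating, 471.50 avg revenue
  Comedy: 1 records, 4.42 total rating, 393.00 avg revenue
  Horror: 2 records, 11.86 total rating, 544.50 avg revenue
  Romance: 7 records, 45.70 total rating, 405.14 avg revenue
  SciFi: 1 records, 5.64 total rating, 596.00 avg revenue
  Thriller: 2 records, 12.20 total rating, 271.50 avg revenue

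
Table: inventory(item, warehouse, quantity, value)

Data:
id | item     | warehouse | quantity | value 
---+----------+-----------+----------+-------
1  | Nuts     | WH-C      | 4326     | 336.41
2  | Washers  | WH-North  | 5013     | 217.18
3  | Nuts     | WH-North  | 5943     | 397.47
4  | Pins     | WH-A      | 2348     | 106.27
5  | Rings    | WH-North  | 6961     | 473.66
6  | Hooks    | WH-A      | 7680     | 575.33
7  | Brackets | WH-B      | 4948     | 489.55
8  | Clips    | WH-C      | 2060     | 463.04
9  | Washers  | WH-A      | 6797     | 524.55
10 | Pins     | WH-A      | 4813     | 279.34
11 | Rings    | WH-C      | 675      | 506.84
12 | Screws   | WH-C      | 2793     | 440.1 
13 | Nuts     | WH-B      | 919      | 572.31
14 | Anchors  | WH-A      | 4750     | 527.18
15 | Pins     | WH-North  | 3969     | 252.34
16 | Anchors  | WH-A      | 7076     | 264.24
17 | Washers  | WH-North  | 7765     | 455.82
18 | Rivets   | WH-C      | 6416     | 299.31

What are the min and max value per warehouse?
SELECT warehouse, MIN(value), MAX(value)
FROM inventory
GROUP BY warehouse

Result:
  WH-A: min=106.27, max=575.33
  WH-B: min=489.55, max=572.31
  WH-C: min=299.31, max=506.84
  WH-North: min=217.18, max=473.66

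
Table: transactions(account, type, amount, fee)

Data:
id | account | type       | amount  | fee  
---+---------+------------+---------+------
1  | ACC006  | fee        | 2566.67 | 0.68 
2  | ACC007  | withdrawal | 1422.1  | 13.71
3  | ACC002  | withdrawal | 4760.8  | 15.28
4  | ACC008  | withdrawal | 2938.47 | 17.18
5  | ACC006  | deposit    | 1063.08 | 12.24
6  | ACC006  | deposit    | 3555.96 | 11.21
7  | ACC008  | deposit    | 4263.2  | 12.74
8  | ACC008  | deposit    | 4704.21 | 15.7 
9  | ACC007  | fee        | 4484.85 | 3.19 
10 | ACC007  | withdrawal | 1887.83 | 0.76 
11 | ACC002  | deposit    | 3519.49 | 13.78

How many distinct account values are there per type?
SELECT type, COUNT(DISTINCT account)
FROM transactions
GROUP BY type

Result:
  deposit: 3 distinct
  fee: 2 distinct
  withdrawal: 3 distinct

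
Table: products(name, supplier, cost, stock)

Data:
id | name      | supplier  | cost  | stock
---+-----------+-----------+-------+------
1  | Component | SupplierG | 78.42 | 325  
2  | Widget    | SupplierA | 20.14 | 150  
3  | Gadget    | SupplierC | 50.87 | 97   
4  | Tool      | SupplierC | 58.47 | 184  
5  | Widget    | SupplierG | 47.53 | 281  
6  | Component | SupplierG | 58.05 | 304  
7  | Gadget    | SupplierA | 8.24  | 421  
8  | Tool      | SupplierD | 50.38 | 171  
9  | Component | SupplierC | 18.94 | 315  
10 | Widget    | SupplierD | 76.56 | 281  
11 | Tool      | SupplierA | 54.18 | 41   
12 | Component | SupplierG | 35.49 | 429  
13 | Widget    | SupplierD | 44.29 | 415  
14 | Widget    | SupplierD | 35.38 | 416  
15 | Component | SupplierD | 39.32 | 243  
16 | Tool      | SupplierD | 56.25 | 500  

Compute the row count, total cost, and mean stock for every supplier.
SELECT supplier,
       COUNT(*) as cnt,
       SUM(cost) as total_cost,
       AVG(stock) as avg_stock
FROM products
GROUP BY supplier

Result:
  SupplierA: 3 records, 82.56 total cost, 204.00 avg stock
  SupplierC: 3 records, 128.28 total cost, 198.67 avg stock
  SupplierD: 6 records, 302.18 total cost, 337.67 avg stock
  SupplierG: 4 records, 219.49 total cost, 334.75 avg stock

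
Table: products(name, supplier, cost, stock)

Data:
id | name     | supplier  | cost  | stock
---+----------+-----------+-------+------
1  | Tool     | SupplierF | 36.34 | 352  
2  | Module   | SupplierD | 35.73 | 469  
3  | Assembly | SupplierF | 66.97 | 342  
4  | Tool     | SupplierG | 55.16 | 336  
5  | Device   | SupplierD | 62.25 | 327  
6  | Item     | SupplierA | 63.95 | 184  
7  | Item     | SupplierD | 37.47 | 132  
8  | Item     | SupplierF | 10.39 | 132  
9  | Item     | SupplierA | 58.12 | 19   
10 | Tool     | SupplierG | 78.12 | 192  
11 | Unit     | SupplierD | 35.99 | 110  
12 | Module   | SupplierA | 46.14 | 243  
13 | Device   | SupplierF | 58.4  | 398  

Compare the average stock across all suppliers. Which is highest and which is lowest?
SELECT supplier, AVG(stock)
FROM products
GROUP BY supplier
ORDER BY AVG(stock)

All groups:
  SupplierA: 148.67
  SupplierD: 259.50
  SupplierG: 264.00
  SupplierF: 306.00

Highest: SupplierF (306.00)
Lowest: SupplierA (148.67)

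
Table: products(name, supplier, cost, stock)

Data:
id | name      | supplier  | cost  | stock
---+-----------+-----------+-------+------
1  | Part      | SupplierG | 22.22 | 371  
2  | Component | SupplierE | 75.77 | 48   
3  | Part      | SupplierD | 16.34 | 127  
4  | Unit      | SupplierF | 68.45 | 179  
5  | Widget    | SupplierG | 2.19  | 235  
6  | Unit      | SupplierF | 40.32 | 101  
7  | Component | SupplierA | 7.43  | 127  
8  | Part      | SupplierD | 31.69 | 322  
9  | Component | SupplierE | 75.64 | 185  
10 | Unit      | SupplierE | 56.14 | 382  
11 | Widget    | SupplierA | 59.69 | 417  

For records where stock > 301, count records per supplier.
SELECT supplier, COUNT(*)
FROM products
WHERE stock > 301
GROUP BY supplier

Note: WHERE filters rows before grouping.

Result:
  SupplierA: 1
  SupplierD: 1
  SupplierE: 1
  SupplierG: 1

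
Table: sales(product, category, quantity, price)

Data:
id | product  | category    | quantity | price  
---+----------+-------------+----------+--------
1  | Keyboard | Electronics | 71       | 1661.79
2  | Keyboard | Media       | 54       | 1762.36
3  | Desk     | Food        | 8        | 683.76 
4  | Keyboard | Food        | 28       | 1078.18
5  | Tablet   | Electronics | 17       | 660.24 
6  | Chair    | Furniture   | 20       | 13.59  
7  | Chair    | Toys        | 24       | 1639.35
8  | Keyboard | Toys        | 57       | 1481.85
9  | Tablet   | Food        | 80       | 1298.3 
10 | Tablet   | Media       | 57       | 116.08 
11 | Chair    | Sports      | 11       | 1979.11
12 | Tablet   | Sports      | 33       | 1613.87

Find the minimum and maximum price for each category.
SELECT category, MIN(price), MAX(price)
FROM sales
GROUP BY category

Result:
  Electronics: min=660.24, max=1661.79
  Food: min=683.76, max=1298.30
  Furniture: min=13.59, max=13.59
  Media: min=116.08, max=1762.36
  Sports: min=1613.87, max=1979.11
  Toys: min=1481.85, max=1639.35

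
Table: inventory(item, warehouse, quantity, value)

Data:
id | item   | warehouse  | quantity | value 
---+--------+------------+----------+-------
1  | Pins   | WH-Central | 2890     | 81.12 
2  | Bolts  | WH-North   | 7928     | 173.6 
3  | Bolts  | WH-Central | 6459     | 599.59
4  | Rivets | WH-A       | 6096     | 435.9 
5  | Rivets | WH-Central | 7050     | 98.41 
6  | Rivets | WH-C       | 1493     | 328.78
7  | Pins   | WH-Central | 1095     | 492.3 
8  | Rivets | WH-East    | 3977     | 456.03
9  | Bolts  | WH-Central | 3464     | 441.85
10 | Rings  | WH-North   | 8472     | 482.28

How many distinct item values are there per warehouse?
SELECT warehouse, COUNT(DISTINCT item)
FROM inventory
GROUP BY warehouse

Result:
  WH-A: 1 distinct
  WH-C: 1 distinct
  WH-Central: 3 distinct
  WH-East: 1 distinct
  WH-North: 2 distinct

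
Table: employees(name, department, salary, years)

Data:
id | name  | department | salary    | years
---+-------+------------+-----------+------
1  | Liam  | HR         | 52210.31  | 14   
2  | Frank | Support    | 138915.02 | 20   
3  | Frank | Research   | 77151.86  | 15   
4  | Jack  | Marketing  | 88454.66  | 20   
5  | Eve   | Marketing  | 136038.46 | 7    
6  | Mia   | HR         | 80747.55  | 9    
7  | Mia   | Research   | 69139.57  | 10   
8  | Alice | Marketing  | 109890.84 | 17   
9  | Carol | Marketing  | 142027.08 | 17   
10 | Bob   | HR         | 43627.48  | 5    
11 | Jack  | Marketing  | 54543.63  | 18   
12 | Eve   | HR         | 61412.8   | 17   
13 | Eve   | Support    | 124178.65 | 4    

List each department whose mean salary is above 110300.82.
SELECT department, AVG(salary)
FROM employees
GROUP BY department
HAVING AVG(salary) > 110300.82

Result:
  Support: avg=131546.84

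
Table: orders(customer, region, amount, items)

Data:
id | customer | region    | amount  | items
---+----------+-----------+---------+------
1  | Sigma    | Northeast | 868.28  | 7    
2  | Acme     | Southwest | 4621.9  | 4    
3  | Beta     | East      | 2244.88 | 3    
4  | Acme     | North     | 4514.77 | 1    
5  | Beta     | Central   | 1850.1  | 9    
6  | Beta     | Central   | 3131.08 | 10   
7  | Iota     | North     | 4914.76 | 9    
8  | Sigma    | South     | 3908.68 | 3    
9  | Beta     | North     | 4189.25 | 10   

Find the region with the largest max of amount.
SELECT region, MAX(amount) as val
FROM orders
GROUP BY region
ORDER BY val DESC
LIMIT 1

Result: North with max(amount) = 4914.76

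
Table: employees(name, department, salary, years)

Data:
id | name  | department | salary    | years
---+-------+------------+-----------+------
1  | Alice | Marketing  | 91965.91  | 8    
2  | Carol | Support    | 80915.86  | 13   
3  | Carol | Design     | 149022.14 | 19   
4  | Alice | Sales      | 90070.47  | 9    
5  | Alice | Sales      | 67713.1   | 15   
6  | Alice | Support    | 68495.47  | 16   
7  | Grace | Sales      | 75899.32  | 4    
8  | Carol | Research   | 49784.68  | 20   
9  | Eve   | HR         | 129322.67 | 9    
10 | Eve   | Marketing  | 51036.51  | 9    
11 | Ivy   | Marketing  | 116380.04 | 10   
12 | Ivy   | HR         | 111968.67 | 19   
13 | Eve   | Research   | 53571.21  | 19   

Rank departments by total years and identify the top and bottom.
SELECT department, SUM(years)
FROM employees
GROUP BY department
ORDER BY SUM(years)

All groups:
  Design: 19
  Marketing: 27
  HR: 28
  Sales: 28
  Support: 29
  Research: 39

Highest: Research (39)
Lowest: Design (19)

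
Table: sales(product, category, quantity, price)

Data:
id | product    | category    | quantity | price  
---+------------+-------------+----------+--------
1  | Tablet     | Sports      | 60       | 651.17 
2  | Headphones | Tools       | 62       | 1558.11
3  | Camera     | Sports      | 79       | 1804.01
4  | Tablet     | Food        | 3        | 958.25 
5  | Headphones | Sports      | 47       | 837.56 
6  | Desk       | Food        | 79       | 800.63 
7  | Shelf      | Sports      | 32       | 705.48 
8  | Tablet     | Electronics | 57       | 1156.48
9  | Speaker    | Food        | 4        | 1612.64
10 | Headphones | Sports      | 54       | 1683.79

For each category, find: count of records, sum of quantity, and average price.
SELECT category,
       COUNT(*) as cnt,
       SUM(quantity) as total_quantity,
       AVG(price) as avg_price
FROM sales
GROUP BY category

Result:
  Electronics: 1 records, 57 total quantity, 1156.48 avg price
  Food: 3 records, 86 total quantity, 1123.84 avg price
  Sports: 5 records, 272 total quantity, 1136.40 avg price
  Tools: 1 records, 62 total quantity, 1558.11 avg price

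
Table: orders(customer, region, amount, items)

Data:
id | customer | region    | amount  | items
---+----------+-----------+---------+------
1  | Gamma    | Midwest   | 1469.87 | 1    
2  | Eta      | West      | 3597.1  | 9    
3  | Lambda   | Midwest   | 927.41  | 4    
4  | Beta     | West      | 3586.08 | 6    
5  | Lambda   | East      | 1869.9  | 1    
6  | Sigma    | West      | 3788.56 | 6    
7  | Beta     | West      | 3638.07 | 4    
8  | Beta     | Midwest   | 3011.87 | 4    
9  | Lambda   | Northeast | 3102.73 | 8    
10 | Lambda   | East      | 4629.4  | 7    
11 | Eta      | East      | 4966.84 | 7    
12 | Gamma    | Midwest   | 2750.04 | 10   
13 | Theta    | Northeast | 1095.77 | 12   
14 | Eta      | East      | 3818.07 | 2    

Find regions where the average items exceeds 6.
SELECT region, AVG(items)
FROM orders
GROUP BY region
HAVING AVG(items) > 6

Result:
  Northeast: avg=10.00
  West: avg=6.25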